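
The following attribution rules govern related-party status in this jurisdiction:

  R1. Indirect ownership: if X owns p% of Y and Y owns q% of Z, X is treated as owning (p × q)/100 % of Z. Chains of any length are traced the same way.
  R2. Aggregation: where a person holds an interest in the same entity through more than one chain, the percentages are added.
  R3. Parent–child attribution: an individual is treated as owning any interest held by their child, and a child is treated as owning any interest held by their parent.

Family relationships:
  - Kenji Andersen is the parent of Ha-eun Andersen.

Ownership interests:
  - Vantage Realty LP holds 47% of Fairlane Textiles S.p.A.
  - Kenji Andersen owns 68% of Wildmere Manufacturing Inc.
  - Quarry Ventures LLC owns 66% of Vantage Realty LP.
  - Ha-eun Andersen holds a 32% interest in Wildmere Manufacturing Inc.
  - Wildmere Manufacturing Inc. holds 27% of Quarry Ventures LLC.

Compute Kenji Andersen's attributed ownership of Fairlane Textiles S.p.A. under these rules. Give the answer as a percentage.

8.3754%

By parent–child attribution (R3), Kenji Andersen is treated as also owning Ha-eun Andersen's interest in Wildmere Manufacturing Inc, giving 68% + 32% = 100%.
Chain via Wildmere Manufacturing Inc. → Quarry Ventures LLC → Vantage Realty LP (R1): 100% × 27% × 66% × 47% = 8.3754% of Fairlane Textiles S.p.A.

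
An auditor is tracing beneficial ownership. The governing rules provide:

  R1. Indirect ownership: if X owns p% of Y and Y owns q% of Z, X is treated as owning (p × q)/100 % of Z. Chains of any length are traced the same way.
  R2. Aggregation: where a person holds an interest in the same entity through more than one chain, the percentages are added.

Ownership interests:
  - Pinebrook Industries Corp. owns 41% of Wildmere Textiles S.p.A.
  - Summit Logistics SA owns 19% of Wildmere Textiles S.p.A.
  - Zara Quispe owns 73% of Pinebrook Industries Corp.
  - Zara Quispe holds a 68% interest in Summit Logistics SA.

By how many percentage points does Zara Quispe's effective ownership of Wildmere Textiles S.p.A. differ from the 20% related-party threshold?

Chain via Summit Logistics SA (R1): 68% × 19% = 12.92% of Wildmere Textiles S.p.A.
Chain via Pinebrook Industries Corp. (R1): 73% × 41% = 29.93% of Wildmere Textiles S.p.A.
Aggregating (R2): 12.92% + 29.93% = 42.85%.
42.85% exceeds the 20% threshold by 22.85 percentage points.

22.85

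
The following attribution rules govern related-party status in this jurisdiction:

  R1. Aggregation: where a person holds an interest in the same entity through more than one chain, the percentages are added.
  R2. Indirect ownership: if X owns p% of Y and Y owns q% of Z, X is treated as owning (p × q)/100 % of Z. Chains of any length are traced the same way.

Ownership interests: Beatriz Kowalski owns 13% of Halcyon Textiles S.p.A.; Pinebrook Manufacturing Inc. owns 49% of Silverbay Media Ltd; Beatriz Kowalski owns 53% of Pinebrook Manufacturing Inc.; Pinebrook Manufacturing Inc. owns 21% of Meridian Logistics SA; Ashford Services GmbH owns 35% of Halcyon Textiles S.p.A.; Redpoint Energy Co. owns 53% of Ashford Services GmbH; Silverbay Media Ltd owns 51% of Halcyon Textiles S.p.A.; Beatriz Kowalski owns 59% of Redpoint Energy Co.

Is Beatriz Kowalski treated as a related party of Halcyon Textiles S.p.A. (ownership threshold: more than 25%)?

Chain via Redpoint Energy Co. → Ashford Services GmbH (R2): 59% × 53% × 35% = 10.9445% of Halcyon Textiles S.p.A.
Chain via Pinebrook Manufacturing Inc. → Silverbay Media Ltd (R2): 53% × 49% × 51% = 13.2447% of Halcyon Textiles S.p.A.
Direct interest in Halcyon Textiles S.p.A: 13%.
Aggregating (R1): 10.9445% + 13.2447% + 13% = 37.1892%.
37.1892% exceeds the 25% threshold, so Beatriz is a related party to Halcyon Textiles S.p.A.

Yes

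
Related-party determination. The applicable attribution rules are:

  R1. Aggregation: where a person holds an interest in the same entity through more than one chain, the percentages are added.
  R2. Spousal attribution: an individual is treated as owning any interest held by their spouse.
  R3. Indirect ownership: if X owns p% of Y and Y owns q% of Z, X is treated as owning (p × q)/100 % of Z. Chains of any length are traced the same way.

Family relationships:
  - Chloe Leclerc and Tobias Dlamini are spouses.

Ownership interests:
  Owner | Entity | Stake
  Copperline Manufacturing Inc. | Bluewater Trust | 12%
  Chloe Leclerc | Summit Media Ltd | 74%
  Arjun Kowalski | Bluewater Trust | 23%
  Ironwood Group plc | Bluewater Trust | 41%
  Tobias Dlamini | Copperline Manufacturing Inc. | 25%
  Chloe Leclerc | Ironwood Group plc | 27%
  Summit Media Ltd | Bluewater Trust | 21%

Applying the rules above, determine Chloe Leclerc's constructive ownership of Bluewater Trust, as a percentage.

By spousal attribution (R2), Chloe Leclerc is treated as owning Tobias Dlamini's 25% interest in Copperline Manufacturing Inc.
Chain via Summit Media Ltd (R3): 74% × 21% = 15.54% of Bluewater Trust.
Chain via Ironwood Group plc (R3): 27% × 41% = 11.07% of Bluewater Trust.
Chain via Copperline Manufacturing Inc. (R3): 25% × 12% = 3% of Bluewater Trust.
Aggregating (R1): 15.54% + 11.07% + 3% = 29.61%.

29.61%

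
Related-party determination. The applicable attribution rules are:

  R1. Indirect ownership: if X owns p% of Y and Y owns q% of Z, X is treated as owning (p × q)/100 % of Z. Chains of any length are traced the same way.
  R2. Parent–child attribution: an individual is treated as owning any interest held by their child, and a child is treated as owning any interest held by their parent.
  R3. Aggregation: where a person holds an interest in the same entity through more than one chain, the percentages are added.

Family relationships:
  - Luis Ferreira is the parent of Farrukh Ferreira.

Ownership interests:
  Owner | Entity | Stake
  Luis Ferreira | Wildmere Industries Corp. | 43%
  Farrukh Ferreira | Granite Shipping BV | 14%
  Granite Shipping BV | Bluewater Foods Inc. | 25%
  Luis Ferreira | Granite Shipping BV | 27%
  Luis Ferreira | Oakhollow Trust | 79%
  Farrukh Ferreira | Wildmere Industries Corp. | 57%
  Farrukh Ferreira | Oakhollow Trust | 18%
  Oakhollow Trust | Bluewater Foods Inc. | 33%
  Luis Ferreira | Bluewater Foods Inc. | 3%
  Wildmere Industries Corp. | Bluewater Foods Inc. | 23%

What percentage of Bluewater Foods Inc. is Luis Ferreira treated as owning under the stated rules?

68.26%

By parent–child attribution (R2), Luis Ferreira is treated as also owning Farrukh Ferreira's interest in Wildmere Industries Corp, giving 43% + 57% = 100%.
By parent–child attribution (R2), Luis Ferreira is treated as also owning Farrukh Ferreira's interest in Granite Shipping BV, giving 27% + 14% = 41%.
By parent–child attribution (R2), Luis Ferreira is treated as also owning Farrukh Ferreira's interest in Oakhollow Trust, giving 79% + 18% = 97%.
Chain via Wildmere Industries Corp. (R1): 100% × 23% = 23% of Bluewater Foods Inc.
Chain via Granite Shipping BV (R1): 41% × 25% = 10.25% of Bluewater Foods Inc.
Chain via Oakhollow Trust (R1): 97% × 33% = 32.01% of Bluewater Foods Inc.
Direct interest in Bluewater Foods Inc: 3%.
Aggregating (R3): 23% + 10.25% + 32.01% + 3% = 68.26%.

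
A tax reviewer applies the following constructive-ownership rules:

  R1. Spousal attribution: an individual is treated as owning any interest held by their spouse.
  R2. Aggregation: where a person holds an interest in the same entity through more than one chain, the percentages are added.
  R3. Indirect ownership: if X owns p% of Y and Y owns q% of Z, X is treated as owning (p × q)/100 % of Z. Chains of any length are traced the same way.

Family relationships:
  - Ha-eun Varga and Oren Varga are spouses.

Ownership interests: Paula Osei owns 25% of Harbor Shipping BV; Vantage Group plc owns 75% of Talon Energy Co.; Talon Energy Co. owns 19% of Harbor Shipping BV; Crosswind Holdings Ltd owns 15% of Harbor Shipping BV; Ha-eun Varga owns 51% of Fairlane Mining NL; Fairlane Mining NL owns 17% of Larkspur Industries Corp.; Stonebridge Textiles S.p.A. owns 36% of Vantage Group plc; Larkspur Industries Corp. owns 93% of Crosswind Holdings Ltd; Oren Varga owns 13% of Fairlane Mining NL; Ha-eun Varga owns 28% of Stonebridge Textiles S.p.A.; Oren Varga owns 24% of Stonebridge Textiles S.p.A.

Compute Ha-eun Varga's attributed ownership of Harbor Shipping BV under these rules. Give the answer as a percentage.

By spousal attribution (R1), Ha-eun Varga is treated as also owning Oren Varga's interest in Fairlane Mining NL, giving 51% + 13% = 64%.
By spousal attribution (R1), Ha-eun Varga is treated as also owning Oren Varga's interest in Stonebridge Textiles S.p.A, giving 28% + 24% = 52%.
Chain via Fairlane Mining NL → Larkspur Industries Corp. → Crosswind Holdings Ltd (R3): 64% × 17% × 93% × 15% = 1.51776% of Harbor Shipping BV.
Chain via Stonebridge Textiles S.p.A. → Vantage Group plc → Talon Energy Co. (R3): 52% × 36% × 75% × 19% = 2.6676% of Harbor Shipping BV.
Aggregating (R2): 1.51776% + 2.6676% = 4.18536%.

4.18536%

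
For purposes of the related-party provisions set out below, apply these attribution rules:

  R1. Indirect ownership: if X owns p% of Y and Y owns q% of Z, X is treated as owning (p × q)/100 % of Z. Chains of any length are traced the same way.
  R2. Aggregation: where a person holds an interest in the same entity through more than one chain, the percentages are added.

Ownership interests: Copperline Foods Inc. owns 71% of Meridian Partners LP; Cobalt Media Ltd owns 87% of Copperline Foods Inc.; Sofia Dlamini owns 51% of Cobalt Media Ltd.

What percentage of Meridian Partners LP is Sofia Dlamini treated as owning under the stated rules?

31.5027%

Chain via Cobalt Media Ltd → Copperline Foods Inc. (R1): 51% × 87% × 71% = 31.5027% of Meridian Partners LP.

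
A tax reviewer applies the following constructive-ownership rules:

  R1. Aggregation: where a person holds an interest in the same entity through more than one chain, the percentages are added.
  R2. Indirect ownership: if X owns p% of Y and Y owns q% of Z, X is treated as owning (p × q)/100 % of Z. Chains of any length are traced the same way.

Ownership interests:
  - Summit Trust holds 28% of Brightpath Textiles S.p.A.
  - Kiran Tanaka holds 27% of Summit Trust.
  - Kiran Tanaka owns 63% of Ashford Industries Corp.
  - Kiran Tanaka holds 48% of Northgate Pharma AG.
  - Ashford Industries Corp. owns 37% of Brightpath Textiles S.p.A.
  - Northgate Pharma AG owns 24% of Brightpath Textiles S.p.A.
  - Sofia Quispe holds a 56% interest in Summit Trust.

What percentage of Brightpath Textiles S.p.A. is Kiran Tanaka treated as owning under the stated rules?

42.39%

Chain via Summit Trust (R2): 27% × 28% = 7.56% of Brightpath Textiles S.p.A.
Chain via Northgate Pharma AG (R2): 48% × 24% = 11.52% of Brightpath Textiles S.p.A.
Chain via Ashford Industries Corp. (R2): 63% × 37% = 23.31% of Brightpath Textiles S.p.A.
Aggregating (R1): 7.56% + 11.52% + 23.31% = 42.39%.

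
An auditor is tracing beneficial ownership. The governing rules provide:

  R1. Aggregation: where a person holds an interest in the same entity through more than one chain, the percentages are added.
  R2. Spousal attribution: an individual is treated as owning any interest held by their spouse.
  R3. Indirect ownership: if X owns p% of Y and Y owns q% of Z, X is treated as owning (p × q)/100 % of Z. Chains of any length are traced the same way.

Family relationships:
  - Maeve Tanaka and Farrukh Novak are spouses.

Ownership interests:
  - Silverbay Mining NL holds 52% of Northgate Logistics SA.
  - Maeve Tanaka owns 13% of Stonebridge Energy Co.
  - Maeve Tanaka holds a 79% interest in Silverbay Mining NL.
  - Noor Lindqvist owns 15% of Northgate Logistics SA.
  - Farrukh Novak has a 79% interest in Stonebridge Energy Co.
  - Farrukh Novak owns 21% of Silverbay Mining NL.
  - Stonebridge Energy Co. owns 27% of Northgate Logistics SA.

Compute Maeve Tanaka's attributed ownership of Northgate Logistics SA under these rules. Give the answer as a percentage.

76.84%

By spousal attribution (R2), Maeve Tanaka is treated as also owning Farrukh Novak's interest in Stonebridge Energy Co, giving 13% + 79% = 92%.
By spousal attribution (R2), Maeve Tanaka is treated as also owning Farrukh Novak's interest in Silverbay Mining NL, giving 79% + 21% = 100%.
Chain via Stonebridge Energy Co. (R3): 92% × 27% = 24.84% of Northgate Logistics SA.
Chain via Silverbay Mining NL (R3): 100% × 52% = 52% of Northgate Logistics SA.
Aggregating (R1): 24.84% + 52% = 76.84%.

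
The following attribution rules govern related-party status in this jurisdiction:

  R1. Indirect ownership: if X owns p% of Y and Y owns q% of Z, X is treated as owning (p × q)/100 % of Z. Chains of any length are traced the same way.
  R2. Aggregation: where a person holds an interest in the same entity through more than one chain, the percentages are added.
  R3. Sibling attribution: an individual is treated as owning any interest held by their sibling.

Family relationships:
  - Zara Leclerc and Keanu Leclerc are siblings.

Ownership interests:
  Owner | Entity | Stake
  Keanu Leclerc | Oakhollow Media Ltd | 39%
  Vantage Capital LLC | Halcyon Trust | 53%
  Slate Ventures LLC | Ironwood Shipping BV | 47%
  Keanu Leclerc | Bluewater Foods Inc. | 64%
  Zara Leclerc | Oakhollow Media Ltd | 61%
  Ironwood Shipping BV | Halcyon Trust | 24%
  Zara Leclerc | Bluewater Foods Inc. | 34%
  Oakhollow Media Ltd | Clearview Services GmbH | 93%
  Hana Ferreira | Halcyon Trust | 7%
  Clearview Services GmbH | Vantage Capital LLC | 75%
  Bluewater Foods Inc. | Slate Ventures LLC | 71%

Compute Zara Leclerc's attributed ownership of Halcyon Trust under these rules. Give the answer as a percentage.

By sibling attribution (R3), Zara Leclerc is treated as also owning Keanu Leclerc's interest in Bluewater Foods Inc, giving 34% + 64% = 98%.
By sibling attribution (R3), Zara Leclerc is treated as also owning Keanu Leclerc's interest in Oakhollow Media Ltd, giving 61% + 39% = 100%.
Chain via Bluewater Foods Inc. → Slate Ventures LLC → Ironwood Shipping BV (R1): 98% × 71% × 47% × 24% = 7.848624% of Halcyon Trust.
Chain via Oakhollow Media Ltd → Clearview Services GmbH → Vantage Capital LLC (R1): 100% × 93% × 75% × 53% = 36.9675% of Halcyon Trust.
Aggregating (R2): 7.848624% + 36.9675% = 44.816124%.

44.816124%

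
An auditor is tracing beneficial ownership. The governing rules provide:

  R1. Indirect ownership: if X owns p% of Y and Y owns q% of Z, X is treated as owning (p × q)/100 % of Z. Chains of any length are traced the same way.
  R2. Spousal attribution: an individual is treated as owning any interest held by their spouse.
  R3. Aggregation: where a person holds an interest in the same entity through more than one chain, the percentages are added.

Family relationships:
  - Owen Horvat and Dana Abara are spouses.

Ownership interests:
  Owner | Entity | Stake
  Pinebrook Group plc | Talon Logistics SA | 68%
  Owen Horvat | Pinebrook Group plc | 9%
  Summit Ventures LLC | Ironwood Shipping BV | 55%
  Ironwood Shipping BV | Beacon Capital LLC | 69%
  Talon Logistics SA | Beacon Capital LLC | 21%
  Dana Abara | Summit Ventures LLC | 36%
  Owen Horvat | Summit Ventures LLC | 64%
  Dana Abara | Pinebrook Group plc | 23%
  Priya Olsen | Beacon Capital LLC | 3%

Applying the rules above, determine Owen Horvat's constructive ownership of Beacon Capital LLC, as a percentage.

42.5196%

By spousal attribution (R2), Owen Horvat is treated as also owning Dana Abara's interest in Summit Ventures LLC, giving 64% + 36% = 100%.
By spousal attribution (R2), Owen Horvat is treated as also owning Dana Abara's interest in Pinebrook Group plc, giving 9% + 23% = 32%.
Chain via Summit Ventures LLC → Ironwood Shipping BV (R1): 100% × 55% × 69% = 37.95% of Beacon Capital LLC.
Chain via Pinebrook Group plc → Talon Logistics SA (R1): 32% × 68% × 21% = 4.5696% of Beacon Capital LLC.
Aggregating (R3): 37.95% + 4.5696% = 42.5196%.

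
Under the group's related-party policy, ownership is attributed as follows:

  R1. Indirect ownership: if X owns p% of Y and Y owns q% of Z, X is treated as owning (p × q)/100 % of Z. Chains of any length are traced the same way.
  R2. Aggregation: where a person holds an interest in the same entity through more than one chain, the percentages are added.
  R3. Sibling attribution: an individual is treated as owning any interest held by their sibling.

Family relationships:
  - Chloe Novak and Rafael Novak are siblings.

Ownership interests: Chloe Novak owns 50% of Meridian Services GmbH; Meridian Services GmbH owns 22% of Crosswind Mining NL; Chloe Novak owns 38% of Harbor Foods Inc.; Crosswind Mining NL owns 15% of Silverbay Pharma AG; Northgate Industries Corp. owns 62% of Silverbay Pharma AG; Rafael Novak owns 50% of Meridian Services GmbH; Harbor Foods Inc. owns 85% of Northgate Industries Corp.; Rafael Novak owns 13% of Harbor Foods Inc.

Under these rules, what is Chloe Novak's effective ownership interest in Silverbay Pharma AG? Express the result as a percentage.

By sibling attribution (R3), Chloe Novak is treated as also owning Rafael Novak's interest in Meridian Services GmbH, giving 50% + 50% = 100%.
By sibling attribution (R3), Chloe Novak is treated as also owning Rafael Novak's interest in Harbor Foods Inc, giving 38% + 13% = 51%.
Chain via Meridian Services GmbH → Crosswind Mining NL (R1): 100% × 22% × 15% = 3.3% of Silverbay Pharma AG.
Chain via Harbor Foods Inc. → Northgate Industries Corp. (R1): 51% × 85% × 62% = 26.877% of Silverbay Pharma AG.
Aggregating (R2): 3.3% + 26.877% = 30.177%.

30.177%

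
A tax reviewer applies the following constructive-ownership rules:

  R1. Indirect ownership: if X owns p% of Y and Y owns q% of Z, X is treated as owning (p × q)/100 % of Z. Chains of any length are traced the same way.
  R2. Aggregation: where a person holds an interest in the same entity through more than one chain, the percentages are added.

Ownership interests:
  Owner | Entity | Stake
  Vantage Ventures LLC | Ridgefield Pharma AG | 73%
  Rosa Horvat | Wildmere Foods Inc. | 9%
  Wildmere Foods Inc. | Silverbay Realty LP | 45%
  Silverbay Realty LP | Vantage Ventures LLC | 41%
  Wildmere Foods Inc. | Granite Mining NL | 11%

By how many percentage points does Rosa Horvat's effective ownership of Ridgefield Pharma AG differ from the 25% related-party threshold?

23.787835

Chain via Wildmere Foods Inc. → Silverbay Realty LP → Vantage Ventures LLC (R1): 9% × 45% × 41% × 73% = 1.212165% of Ridgefield Pharma AG.
1.212165% falls short of the 25% threshold by 23.787835 percentage points.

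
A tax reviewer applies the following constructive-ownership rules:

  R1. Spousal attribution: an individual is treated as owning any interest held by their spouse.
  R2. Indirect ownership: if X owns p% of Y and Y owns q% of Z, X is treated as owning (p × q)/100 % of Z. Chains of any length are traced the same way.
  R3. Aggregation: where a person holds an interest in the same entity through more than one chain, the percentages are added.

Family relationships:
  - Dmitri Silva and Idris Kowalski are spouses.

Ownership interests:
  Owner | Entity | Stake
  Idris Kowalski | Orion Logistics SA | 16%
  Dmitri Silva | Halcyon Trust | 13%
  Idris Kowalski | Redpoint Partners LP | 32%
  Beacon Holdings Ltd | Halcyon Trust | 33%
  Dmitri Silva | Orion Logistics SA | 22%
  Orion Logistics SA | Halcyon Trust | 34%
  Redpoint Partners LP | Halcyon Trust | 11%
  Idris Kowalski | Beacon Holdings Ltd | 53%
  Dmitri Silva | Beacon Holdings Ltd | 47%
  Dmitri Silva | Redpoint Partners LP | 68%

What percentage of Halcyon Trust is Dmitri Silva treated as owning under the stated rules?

By spousal attribution (R1), Dmitri Silva is treated as also owning Idris Kowalski's interest in Beacon Holdings Ltd, giving 47% + 53% = 100%.
By spousal attribution (R1), Dmitri Silva is treated as also owning Idris Kowalski's interest in Orion Logistics SA, giving 22% + 16% = 38%.
By spousal attribution (R1), Dmitri Silva is treated as also owning Idris Kowalski's interest in Redpoint Partners LP, giving 68% + 32% = 100%.
Chain via Beacon Holdings Ltd (R2): 100% × 33% = 33% of Halcyon Trust.
Chain via Orion Logistics SA (R2): 38% × 34% = 12.92% of Halcyon Trust.
Chain via Redpoint Partners LP (R2): 100% × 11% = 11% of Halcyon Trust.
Direct interest in Halcyon Trust: 13%.
Aggregating (R3): 33% + 12.92% + 11% + 13% = 69.92%.

69.92%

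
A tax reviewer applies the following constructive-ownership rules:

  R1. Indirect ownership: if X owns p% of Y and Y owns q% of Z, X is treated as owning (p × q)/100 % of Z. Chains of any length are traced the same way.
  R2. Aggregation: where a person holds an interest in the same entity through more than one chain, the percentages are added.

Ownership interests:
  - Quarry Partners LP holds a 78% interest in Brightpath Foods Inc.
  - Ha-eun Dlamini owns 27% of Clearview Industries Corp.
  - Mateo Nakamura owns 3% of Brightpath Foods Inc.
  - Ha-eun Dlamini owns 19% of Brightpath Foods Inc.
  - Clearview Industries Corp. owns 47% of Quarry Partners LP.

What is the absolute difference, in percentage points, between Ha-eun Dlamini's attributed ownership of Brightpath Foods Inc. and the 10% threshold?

Chain via Clearview Industries Corp. → Quarry Partners LP (R1): 27% × 47% × 78% = 9.8982% of Brightpath Foods Inc.
Direct interest in Brightpath Foods Inc: 19%.
Aggregating (R2): 9.8982% + 19% = 28.8982%.
28.8982% exceeds the 10% threshold by 18.8982 percentage points.

18.8982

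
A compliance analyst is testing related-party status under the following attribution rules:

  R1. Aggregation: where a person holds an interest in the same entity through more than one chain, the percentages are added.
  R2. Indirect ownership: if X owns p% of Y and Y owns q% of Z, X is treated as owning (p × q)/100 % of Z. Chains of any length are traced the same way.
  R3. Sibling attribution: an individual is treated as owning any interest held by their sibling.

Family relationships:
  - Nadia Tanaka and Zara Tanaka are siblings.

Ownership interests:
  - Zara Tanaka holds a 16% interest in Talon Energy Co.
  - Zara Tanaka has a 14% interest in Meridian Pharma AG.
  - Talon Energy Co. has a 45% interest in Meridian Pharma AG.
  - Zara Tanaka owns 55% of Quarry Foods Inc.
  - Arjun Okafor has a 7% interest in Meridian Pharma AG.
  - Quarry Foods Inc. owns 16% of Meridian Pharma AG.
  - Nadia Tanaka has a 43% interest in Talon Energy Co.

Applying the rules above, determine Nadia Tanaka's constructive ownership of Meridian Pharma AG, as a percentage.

49.35%

By sibling attribution (R3), Nadia Tanaka is treated as also owning Zara Tanaka's interest in Talon Energy Co, giving 43% + 16% = 59%.
By sibling attribution (R3), Nadia Tanaka is treated as owning Zara Tanaka's 55% interest in Quarry Foods Inc.
By sibling attribution (R3), Nadia Tanaka is treated as owning Zara Tanaka's 14% interest in Meridian Pharma AG.
Chain via Talon Energy Co. (R2): 59% × 45% = 26.55% of Meridian Pharma AG.
Chain via Quarry Foods Inc. (R2): 55% × 16% = 8.8% of Meridian Pharma AG.
Direct interest in Meridian Pharma AG: 14%.
Aggregating (R1): 26.55% + 8.8% + 14% = 49.35%.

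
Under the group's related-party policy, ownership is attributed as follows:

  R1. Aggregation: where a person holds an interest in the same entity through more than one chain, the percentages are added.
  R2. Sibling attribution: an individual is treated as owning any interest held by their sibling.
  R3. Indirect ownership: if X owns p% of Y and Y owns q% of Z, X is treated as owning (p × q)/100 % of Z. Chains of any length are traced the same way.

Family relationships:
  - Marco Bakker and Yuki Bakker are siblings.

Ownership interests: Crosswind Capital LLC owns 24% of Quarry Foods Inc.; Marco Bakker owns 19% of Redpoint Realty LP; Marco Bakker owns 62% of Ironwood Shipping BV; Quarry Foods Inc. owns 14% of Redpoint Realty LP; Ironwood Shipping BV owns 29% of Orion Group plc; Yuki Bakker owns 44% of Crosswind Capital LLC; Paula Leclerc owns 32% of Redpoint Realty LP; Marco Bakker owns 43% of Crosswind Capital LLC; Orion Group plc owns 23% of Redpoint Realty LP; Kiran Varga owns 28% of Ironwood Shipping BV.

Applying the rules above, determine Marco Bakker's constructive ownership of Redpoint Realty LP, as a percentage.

26.0586%

By sibling attribution (R2), Marco Bakker is treated as also owning Yuki Bakker's interest in Crosswind Capital LLC, giving 43% + 44% = 87%.
Chain via Crosswind Capital LLC → Quarry Foods Inc. (R3): 87% × 24% × 14% = 2.9232% of Redpoint Realty LP.
Chain via Ironwood Shipping BV → Orion Group plc (R3): 62% × 29% × 23% = 4.1354% of Redpoint Realty LP.
Direct interest in Redpoint Realty LP: 19%.
Aggregating (R1): 2.9232% + 4.1354% + 19% = 26.0586%.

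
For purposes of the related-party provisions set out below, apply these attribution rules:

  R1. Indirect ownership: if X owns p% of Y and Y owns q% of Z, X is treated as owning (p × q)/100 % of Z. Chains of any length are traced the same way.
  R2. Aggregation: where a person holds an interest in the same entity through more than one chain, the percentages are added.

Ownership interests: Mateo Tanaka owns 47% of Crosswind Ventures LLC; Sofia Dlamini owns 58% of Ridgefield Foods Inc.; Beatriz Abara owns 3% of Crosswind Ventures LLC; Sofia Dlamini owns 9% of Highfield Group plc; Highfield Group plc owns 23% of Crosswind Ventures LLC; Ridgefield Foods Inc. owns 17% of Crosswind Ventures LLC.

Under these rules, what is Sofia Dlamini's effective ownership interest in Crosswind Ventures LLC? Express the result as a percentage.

Chain via Highfield Group plc (R1): 9% × 23% = 2.07% of Crosswind Ventures LLC.
Chain via Ridgefield Foods Inc. (R1): 58% × 17% = 9.86% of Crosswind Ventures LLC.
Aggregating (R2): 2.07% + 9.86% = 11.93%.

11.93%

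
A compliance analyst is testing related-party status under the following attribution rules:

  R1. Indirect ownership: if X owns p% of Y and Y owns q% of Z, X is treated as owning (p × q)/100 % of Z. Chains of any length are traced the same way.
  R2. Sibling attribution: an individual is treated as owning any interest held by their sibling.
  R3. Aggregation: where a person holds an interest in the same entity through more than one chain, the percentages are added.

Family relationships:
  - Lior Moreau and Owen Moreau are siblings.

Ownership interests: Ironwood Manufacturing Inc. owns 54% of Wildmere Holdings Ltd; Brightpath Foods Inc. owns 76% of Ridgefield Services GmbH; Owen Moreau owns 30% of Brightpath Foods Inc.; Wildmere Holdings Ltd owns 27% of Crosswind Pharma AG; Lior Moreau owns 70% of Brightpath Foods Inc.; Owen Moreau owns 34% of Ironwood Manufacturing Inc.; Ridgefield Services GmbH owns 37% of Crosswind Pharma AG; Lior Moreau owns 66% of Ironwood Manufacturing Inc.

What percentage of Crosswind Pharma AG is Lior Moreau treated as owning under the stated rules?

42.7%

By sibling attribution (R2), Lior Moreau is treated as also owning Owen Moreau's interest in Brightpath Foods Inc, giving 70% + 30% = 100%.
By sibling attribution (R2), Lior Moreau is treated as also owning Owen Moreau's interest in Ironwood Manufacturing Inc, giving 66% + 34% = 100%.
Chain via Brightpath Foods Inc. → Ridgefield Services GmbH (R1): 100% × 76% × 37% = 28.12% of Crosswind Pharma AG.
Chain via Ironwood Manufacturing Inc. → Wildmere Holdings Ltd (R1): 100% × 54% × 27% = 14.58% of Crosswind Pharma AG.
Aggregating (R3): 28.12% + 14.58% = 42.7%.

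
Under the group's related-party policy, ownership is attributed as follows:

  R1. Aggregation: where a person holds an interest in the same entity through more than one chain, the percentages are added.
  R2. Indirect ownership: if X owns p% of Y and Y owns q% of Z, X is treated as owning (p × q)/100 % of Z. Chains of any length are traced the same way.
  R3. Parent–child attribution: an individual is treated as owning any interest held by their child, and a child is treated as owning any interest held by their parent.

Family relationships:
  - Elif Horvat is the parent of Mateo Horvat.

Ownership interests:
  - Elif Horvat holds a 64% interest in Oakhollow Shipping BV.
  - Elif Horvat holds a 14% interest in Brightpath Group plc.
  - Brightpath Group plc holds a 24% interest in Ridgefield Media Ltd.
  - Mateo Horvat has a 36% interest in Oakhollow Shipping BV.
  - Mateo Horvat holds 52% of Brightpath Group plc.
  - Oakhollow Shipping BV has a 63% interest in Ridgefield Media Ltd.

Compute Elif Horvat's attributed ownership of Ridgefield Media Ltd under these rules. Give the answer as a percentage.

78.84%

By parent–child attribution (R3), Elif Horvat is treated as also owning Mateo Horvat's interest in Oakhollow Shipping BV, giving 64% + 36% = 100%.
By parent–child attribution (R3), Elif Horvat is treated as also owning Mateo Horvat's interest in Brightpath Group plc, giving 14% + 52% = 66%.
Chain via Oakhollow Shipping BV (R2): 100% × 63% = 63% of Ridgefield Media Ltd.
Chain via Brightpath Group plc (R2): 66% × 24% = 15.84% of Ridgefield Media Ltd.
Aggregating (R1): 63% + 15.84% = 78.84%.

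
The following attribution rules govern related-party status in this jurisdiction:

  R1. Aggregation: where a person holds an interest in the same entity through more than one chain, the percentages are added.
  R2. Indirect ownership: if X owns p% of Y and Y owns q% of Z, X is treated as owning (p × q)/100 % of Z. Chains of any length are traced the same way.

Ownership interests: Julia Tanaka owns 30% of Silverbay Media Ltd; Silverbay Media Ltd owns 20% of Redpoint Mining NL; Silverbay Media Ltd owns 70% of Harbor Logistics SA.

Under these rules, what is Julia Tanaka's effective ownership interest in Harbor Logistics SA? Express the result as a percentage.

Chain via Silverbay Media Ltd (R2): 30% × 70% = 21% of Harbor Logistics SA.

21%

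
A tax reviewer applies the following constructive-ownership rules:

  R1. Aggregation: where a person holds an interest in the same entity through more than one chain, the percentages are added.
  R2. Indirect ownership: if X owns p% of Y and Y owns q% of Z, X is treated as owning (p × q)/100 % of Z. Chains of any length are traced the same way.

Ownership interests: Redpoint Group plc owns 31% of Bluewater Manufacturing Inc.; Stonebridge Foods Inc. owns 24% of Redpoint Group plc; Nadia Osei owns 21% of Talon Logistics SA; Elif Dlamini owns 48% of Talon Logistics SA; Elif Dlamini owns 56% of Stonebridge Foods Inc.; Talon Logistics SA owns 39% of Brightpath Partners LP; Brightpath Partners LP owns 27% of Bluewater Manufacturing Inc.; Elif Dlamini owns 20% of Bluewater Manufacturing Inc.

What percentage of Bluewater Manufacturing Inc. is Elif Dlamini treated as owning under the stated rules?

29.2208%

Chain via Talon Logistics SA → Brightpath Partners LP (R2): 48% × 39% × 27% = 5.0544% of Bluewater Manufacturing Inc.
Chain via Stonebridge Foods Inc. → Redpoint Group plc (R2): 56% × 24% × 31% = 4.1664% of Bluewater Manufacturing Inc.
Direct interest in Bluewater Manufacturing Inc: 20%.
Aggregating (R1): 5.0544% + 4.1664% + 20% = 29.2208%.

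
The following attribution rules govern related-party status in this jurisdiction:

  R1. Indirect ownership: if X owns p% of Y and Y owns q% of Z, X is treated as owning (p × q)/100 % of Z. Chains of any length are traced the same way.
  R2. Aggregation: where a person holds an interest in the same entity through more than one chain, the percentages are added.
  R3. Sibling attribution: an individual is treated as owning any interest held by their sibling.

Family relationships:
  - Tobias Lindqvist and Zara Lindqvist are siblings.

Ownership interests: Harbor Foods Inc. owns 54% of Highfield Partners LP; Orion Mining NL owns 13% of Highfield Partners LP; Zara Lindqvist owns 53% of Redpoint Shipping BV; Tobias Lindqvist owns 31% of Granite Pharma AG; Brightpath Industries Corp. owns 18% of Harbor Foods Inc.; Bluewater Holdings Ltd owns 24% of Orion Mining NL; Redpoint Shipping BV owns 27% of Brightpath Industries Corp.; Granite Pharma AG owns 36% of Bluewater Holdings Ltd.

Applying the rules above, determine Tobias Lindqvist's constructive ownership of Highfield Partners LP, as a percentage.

By sibling attribution (R3), Tobias Lindqvist is treated as owning Zara Lindqvist's 53% interest in Redpoint Shipping BV.
Chain via Granite Pharma AG → Bluewater Holdings Ltd → Orion Mining NL (R1): 31% × 36% × 24% × 13% = 0.348192% of Highfield Partners LP.
Chain via Redpoint Shipping BV → Brightpath Industries Corp. → Harbor Foods Inc. (R1): 53% × 27% × 18% × 54% = 1.390932% of Highfield Partners LP.
Aggregating (R2): 0.348192% + 1.390932% = 1.739124%.

1.739124%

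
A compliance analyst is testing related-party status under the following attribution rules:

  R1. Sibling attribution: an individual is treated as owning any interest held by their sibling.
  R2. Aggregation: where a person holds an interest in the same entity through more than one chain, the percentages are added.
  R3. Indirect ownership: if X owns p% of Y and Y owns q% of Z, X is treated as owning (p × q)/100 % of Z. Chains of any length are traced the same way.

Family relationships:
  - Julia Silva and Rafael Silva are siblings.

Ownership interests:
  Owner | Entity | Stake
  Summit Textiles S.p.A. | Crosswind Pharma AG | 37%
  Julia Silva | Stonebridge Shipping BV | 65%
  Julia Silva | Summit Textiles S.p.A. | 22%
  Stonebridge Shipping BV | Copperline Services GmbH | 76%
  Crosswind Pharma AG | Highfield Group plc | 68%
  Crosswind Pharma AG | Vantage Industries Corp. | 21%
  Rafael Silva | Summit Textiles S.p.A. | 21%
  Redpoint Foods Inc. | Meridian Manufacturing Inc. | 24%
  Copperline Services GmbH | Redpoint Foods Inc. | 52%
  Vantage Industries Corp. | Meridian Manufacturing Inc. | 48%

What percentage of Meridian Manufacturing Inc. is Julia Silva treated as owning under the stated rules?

7.768848%

By sibling attribution (R1), Julia Silva is treated as also owning Rafael Silva's interest in Summit Textiles S.p.A, giving 22% + 21% = 43%.
Chain via Summit Textiles S.p.A. → Crosswind Pharma AG → Vantage Industries Corp. (R3): 43% × 37% × 21% × 48% = 1.603728% of Meridian Manufacturing Inc.
Chain via Stonebridge Shipping BV → Copperline Services GmbH → Redpoint Foods Inc. (R3): 65% × 76% × 52% × 24% = 6.16512% of Meridian Manufacturing Inc.
Aggregating (R2): 1.603728% + 6.16512% = 7.768848%.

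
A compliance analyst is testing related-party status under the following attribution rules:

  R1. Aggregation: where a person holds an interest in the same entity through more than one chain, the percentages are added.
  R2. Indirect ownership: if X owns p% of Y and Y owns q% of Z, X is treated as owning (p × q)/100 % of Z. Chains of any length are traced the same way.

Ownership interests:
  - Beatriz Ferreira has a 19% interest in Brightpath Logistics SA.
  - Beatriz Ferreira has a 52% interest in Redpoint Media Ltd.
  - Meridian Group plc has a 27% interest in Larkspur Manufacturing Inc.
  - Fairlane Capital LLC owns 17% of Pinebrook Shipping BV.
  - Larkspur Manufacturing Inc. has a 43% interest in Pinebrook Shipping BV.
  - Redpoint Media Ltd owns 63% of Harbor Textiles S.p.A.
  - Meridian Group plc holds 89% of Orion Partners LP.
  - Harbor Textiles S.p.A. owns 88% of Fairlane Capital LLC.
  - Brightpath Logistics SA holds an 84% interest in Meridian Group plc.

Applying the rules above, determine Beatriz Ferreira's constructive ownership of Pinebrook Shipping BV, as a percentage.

Chain via Redpoint Media Ltd → Harbor Textiles S.p.A. → Fairlane Capital LLC (R2): 52% × 63% × 88% × 17% = 4.900896% of Pinebrook Shipping BV.
Chain via Brightpath Logistics SA → Meridian Group plc → Larkspur Manufacturing Inc. (R2): 19% × 84% × 27% × 43% = 1.852956% of Pinebrook Shipping BV.
Aggregating (R1): 4.900896% + 1.852956% = 6.753852%.

6.753852%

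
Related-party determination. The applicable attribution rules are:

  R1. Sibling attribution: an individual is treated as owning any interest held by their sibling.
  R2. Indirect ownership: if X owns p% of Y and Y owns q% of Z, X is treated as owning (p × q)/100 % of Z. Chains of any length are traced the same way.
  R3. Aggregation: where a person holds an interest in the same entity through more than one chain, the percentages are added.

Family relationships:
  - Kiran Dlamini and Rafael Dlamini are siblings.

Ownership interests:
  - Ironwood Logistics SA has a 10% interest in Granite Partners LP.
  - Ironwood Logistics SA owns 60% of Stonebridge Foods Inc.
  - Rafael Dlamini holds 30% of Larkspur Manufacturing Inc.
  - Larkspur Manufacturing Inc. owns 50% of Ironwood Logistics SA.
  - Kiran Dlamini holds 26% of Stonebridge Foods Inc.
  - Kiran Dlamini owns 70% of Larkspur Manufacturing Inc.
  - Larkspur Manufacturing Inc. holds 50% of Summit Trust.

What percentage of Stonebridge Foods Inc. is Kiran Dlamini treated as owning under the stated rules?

56%

By sibling attribution (R1), Kiran Dlamini is treated as also owning Rafael Dlamini's interest in Larkspur Manufacturing Inc, giving 70% + 30% = 100%.
Chain via Larkspur Manufacturing Inc. → Ironwood Logistics SA (R2): 100% × 50% × 60% = 30% of Stonebridge Foods Inc.
Direct interest in Stonebridge Foods Inc: 26%.
Aggregating (R3): 30% + 26% = 56%.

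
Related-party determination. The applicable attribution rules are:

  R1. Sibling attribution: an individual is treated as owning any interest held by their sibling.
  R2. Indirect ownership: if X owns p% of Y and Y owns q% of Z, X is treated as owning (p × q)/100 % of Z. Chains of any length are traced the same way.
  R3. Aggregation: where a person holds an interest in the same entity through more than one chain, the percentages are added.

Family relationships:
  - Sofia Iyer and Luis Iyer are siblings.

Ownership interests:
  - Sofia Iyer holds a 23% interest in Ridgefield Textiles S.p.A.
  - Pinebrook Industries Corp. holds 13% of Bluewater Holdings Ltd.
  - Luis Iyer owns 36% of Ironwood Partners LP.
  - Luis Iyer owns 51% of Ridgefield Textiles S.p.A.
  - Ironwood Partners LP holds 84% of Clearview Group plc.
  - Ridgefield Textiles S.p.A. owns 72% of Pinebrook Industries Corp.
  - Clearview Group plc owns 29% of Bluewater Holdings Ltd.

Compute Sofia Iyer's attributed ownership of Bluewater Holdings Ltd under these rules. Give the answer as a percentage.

15.696%

By sibling attribution (R1), Sofia Iyer is treated as also owning Luis Iyer's interest in Ridgefield Textiles S.p.A, giving 23% + 51% = 74%.
By sibling attribution (R1), Sofia Iyer is treated as owning Luis Iyer's 36% interest in Ironwood Partners LP.
Chain via Ridgefield Textiles S.p.A. → Pinebrook Industries Corp. (R2): 74% × 72% × 13% = 6.9264% of Bluewater Holdings Ltd.
Chain via Ironwood Partners LP → Clearview Group plc (R2): 36% × 84% × 29% = 8.7696% of Bluewater Holdings Ltd.
Aggregating (R3): 6.9264% + 8.7696% = 15.696%.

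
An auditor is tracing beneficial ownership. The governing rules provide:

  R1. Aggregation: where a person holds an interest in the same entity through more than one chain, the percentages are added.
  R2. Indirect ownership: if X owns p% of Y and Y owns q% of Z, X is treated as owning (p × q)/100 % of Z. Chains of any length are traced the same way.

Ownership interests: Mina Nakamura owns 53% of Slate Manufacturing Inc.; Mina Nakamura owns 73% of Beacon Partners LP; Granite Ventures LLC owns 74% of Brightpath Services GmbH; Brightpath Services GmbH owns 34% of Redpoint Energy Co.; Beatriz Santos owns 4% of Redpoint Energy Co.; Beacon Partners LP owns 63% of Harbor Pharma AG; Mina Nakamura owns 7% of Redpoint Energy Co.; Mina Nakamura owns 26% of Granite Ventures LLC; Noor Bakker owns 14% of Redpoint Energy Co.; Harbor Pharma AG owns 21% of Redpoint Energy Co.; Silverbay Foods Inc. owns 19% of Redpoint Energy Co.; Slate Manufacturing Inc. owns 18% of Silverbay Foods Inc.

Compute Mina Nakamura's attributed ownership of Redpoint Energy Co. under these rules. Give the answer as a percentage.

Chain via Granite Ventures LLC → Brightpath Services GmbH (R2): 26% × 74% × 34% = 6.5416% of Redpoint Energy Co.
Chain via Beacon Partners LP → Harbor Pharma AG (R2): 73% × 63% × 21% = 9.6579% of Redpoint Energy Co.
Chain via Slate Manufacturing Inc. → Silverbay Foods Inc. (R2): 53% × 18% × 19% = 1.8126% of Redpoint Energy Co.
Direct interest in Redpoint Energy Co: 7%.
Aggregating (R1): 6.5416% + 9.6579% + 1.8126% + 7% = 25.0121%.

25.0121%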